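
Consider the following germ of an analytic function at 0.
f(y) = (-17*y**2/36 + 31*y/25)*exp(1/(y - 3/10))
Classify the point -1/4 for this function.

The point is a regular point.

There is no denominator, hence no pole anywhere.
The essential point of exp(1/(y - (3/10))) is 3/10, not -1/4.
So the germ continues analytically to -1/4.


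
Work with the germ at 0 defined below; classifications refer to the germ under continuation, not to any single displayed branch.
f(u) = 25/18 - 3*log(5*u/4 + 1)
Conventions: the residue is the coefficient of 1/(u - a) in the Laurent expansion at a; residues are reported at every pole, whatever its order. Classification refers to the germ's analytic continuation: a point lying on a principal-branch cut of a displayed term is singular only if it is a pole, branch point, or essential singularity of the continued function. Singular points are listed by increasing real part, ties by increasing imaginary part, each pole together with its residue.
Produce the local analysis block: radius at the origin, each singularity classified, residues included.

Branch term (-3)*log(1 - u/(-4/5)): its argument vanishes at u = -4/5, a logarithmic branch point, modulus 4/5.
The radius of convergence is the smallest modulus among the singular points: 4/5.

Radius of convergence at 0: 4/5.
At -4/5: a logarithmic branch point.


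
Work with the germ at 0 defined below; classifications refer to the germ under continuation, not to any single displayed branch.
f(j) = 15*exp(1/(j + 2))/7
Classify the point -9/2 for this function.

There is no denominator, hence no pole anywhere.
The essential point of exp(1/(j - (-2))) is -2, not -9/2.
So the germ continues analytically to -9/2.

The point is a regular point.


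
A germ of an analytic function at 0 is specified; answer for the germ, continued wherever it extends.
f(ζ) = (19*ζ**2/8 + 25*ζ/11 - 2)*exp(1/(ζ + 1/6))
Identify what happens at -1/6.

The point is an essential singularity.

The exponent 1/(ζ - (-1/6)) has a pole at -1/6, so exp(1/(ζ - (-1/6))) takes every nonzero value near it: an essential singularity (not a pole of any order).


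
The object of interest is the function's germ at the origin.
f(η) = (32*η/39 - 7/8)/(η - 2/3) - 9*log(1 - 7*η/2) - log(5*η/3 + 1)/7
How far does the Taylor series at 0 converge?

The radius of convergence is 2/7.

Denominator factor (η - 2/3): pole of order 1 at 2/3, modulus 2/3.
Branch term (-9)*log(1 - η/(2/7)): its argument vanishes at η = 2/7, a logarithmic branch point, modulus 2/7.
Branch term (-1/7)*log(1 - η/(-3/5)): its argument vanishes at η = -3/5, a logarithmic branch point, modulus 3/5.
The radius of convergence is the smallest modulus among the singular points: 2/7.


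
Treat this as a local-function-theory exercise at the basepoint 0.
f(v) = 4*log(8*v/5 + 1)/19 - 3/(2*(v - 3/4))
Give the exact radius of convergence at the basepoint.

The radius of convergence is 5/8.

Denominator factor (v - 3/4): pole of order 1 at 3/4, modulus 3/4.
Branch term (4/19)*log(1 - v/(-5/8)): its argument vanishes at v = -5/8, a logarithmic branch point, modulus 5/8.
The radius of convergence is the smallest modulus among the singular points: 5/8.


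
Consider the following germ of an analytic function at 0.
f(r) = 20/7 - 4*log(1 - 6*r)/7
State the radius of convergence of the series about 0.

The radius of convergence is 1/6.

Branch term (-4/7)*log(1 - r/(1/6)): its argument vanishes at r = 1/6, a logarithmic branch point, modulus 1/6.
The radius of convergence is the smallest modulus among the singular points: 1/6.


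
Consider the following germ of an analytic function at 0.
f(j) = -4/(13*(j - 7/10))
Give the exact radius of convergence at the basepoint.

Denominator factor (j - 7/10): pole of order 1 at 7/10, modulus 7/10.
The radius of convergence is the smallest modulus among the singular points: 7/10.

The radius of convergence is 7/10.


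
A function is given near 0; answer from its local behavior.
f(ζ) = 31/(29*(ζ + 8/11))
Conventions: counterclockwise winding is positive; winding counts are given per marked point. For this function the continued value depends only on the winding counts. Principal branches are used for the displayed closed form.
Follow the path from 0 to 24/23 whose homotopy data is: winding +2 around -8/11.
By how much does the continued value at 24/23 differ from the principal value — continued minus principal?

The function is rational, hence single-valued: continuing it around any pole returns the same value, so the difference is 0.

Continued minus principal equals 0.


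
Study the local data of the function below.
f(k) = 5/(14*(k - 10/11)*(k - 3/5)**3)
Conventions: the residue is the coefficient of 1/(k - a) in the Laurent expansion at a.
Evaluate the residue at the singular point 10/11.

The residue is 831875/68782.

At the order-1 pole 10/11 set g(k) = (k - (10/11))*f(k) = 5/(14*(k - 3/5)**3).
Simple pole: residue = g(a) at a = 10/11, which is 831875/68782.


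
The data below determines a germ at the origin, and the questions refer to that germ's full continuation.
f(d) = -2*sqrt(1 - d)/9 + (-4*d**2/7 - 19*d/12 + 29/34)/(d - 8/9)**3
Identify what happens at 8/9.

The point is a pole of order 3.

The denominator factor d - 8/9 vanishes at 8/9 and appears to the power 3; the numerator there equals -19393/19278, nonzero, and no other factor vanishes.
The branch terms are analytic at this point.
Hence a pole whose order is the multiplicity, 3.


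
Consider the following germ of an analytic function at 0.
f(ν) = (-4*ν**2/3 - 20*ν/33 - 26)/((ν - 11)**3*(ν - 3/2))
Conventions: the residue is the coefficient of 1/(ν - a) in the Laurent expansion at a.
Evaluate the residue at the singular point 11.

The residue is -2632/75449.

At the order-3 pole 11 set g(ν) = (ν - (11))^3*f(ν) = (-4*ν**2/3 - 20*ν/33 - 26)/(ν - 3/2).
Order-3 pole: residue = g''(a)/2; g''(11) = -5264/75449, so the residue is -2632/75449.


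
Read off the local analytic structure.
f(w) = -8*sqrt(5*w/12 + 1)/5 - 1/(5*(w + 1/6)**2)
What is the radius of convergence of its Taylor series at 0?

Denominator factor (w + 1/6)^2: pole of order 2 at -1/6, modulus 1/6.
Branch term (-8/5)*sqrt(1 - w/(-12/5)): its argument vanishes at w = -12/5, a square-root branch point, modulus 12/5.
The radius of convergence is the smallest modulus among the singular points: 1/6.

The radius of convergence is 1/6.


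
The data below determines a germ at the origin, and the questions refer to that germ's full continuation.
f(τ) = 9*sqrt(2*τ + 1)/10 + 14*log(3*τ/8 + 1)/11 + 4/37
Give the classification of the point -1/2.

The point is an algebraic (square-root) branch point.

The term (9/10)*sqrt(1 - τ/(-1/2)) has argument 1 - -1/2/(-1/2) = 0 at -1/2: a square-root (algebraic, two-sheeted) branch point; the remaining terms are analytic or single-valued there.


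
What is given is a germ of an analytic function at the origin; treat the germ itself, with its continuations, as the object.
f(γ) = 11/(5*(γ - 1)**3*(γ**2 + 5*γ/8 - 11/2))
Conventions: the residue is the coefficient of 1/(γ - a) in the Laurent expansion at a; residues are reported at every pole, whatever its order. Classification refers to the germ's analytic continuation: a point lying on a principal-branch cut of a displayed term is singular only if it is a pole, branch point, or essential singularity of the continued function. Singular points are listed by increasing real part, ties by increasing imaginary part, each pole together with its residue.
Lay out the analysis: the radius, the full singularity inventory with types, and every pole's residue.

Radius of convergence at 0: 1.
At -5/16 - (1/16)*sqrt(1433): a pole of order 1; residue 30316/148955 - (218988/42690503)*sqrt(1433).
At 1: a pole of order 3; residue -60632/148955.
At -5/16 + (1/16)*sqrt(1433): a pole of order 1; residue 30316/148955 + (218988/42690503)*sqrt(1433).

Denominator factor (γ**2 + 5*γ/8 - 11/2): discriminant 1433/64, real irrational roots -5/16 + (1/16)*sqrt(1433) and -5/16 - (1/16)*sqrt(1433); poles of order 1, moduli -5/16 + (1/16)*sqrt(1433) and 5/16 + (1/16)*sqrt(1433).
Denominator factor (γ - 1)^3: pole of order 3 at 1, modulus 1.
The radius of convergence is the smallest modulus among the singular points: 1.
The factor γ**2 + 5*γ/8 - 11/2 splits as (γ - a)(γ - a') with a = -5/16 - (1/16)*sqrt(1433), a' = -5/16 + (1/16)*sqrt(1433). At the order-1 pole a set g(γ) = (γ - a)*f(γ) = [11/(5*(γ - 1)**3)] / (γ - a').
Simple pole: residue = g(a) at a = -5/16 - (1/16)*sqrt(1433), which is 30316/148955 - (218988/42690503)*sqrt(1433).
At the order-3 pole 1 set g(γ) = (γ - (1))^3*f(γ) = 11/(5*(γ**2 + 5*γ/8 - 11/2)).
Order-3 pole: residue = g''(a)/2; g''(1) = -121264/148955, so the residue is -60632/148955.
The factor γ**2 + 5*γ/8 - 11/2 splits as (γ - a)(γ - a') with a = -5/16 + (1/16)*sqrt(1433), a' = -5/16 - (1/16)*sqrt(1433). At the order-1 pole a set g(γ) = (γ - a)*f(γ) = [11/(5*(γ - 1)**3)] / (γ - a').
Simple pole: residue = g(a) at a = -5/16 + (1/16)*sqrt(1433), which is 30316/148955 + (218988/42690503)*sqrt(1433).
List the singular points by increasing real part (a conjugate pair: the negative imaginary part first).


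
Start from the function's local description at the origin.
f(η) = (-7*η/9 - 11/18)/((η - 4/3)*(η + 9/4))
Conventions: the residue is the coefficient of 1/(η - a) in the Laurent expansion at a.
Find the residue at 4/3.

The residue is -178/387.

At the order-1 pole 4/3 set g(η) = (η - (4/3))*f(η) = (-7*η/9 - 11/18)/(η + 9/4).
Simple pole: residue = g(a) at a = 4/3, which is -178/387.


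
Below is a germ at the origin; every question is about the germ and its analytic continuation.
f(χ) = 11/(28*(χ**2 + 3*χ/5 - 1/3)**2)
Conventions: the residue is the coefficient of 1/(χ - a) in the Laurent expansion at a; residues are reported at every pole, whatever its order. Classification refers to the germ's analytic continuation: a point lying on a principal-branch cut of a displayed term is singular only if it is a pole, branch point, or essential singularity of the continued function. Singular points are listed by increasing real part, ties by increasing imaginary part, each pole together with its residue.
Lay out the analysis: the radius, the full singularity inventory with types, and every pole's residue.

Denominator factor (χ**2 + 3*χ/5 - 1/3)^2: discriminant 127/75, real irrational roots -3/10 + (1/30)*sqrt(381) and -3/10 - (1/30)*sqrt(381); poles of order 2, moduli -3/10 + (1/30)*sqrt(381) and 3/10 + (1/30)*sqrt(381).
The radius of convergence is the smallest modulus among the singular points: -3/10 + (1/30)*sqrt(381).
The factor χ**2 + 3*χ/5 - 1/3 splits as (χ - a)(χ - a') with a = -3/10 - (1/30)*sqrt(381), a' = -3/10 + (1/30)*sqrt(381). At the order-2 pole a set g(χ) = (χ - a)^2*f(χ) = [11/28] / (χ - a')^2.
Order-2 pole: residue = g'(a); g'(-3/10 - (1/30)*sqrt(381)) = (4125/225806)*sqrt(381), so the residue is (4125/225806)*sqrt(381).
The factor χ**2 + 3*χ/5 - 1/3 splits as (χ - a)(χ - a') with a = -3/10 + (1/30)*sqrt(381), a' = -3/10 - (1/30)*sqrt(381). At the order-2 pole a set g(χ) = (χ - a)^2*f(χ) = [11/28] / (χ - a')^2.
Order-2 pole: residue = g'(a); g'(-3/10 + (1/30)*sqrt(381)) = -(4125/225806)*sqrt(381), so the residue is -(4125/225806)*sqrt(381).
List the singular points by increasing real part (a conjugate pair: the negative imaginary part first).

Radius of convergence at 0: -3/10 + (1/30)*sqrt(381).
At -3/10 - (1/30)*sqrt(381): a pole of order 2; residue (4125/225806)*sqrt(381).
At -3/10 + (1/30)*sqrt(381): a pole of order 2; residue -(4125/225806)*sqrt(381).


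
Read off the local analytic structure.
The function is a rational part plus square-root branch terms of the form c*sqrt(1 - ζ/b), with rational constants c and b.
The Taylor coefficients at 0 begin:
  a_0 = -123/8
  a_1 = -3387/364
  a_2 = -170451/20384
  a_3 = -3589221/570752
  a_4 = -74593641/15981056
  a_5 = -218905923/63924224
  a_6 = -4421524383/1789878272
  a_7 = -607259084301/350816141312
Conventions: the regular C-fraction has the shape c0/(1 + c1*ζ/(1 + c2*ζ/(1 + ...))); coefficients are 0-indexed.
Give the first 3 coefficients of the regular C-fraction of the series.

Taylor coefficients (read off): a_0 = -123/8, a_1 = -3387/364, a_2 = -170451/20384.
c0 = a_0 = -123/8. Peel one level at a time: if S = 1 + c*ζ/S' with S'(0) = 1, then c is the ζ-coefficient of S and S' = c*ζ/(S - 1).
S_1 = c0/f = 1 + (-2258/3731)*ζ + (-9889205/55681444)*ζ^2 + ...; c1 = -2258/3731.
S_2 = c1*ζ/(S_1 - 1) = 1 + (-9889205/33698392)*ζ + ...; c2 = -9889205/33698392.

The regular C-fraction coefficients are [-123/8, -2258/3731, -9889205/33698392].


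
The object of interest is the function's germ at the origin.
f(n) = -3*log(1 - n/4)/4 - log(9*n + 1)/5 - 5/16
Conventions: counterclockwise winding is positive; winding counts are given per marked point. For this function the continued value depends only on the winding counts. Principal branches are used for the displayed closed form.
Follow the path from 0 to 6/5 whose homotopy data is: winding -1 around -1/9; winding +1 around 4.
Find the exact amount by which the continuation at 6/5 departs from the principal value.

Continued minus principal equals -(11/10)*pi*i.

The rational part is single-valued and drops out of the difference; each branch term changes only by its own monodromy.
(-1/5)*log(1 - n/(-1/9)): each positive loop around -1/9 adds 2*pi*i to the log, so winding -1 contributes (-1/5)*(-1)*2*pi*i = (2/5)*pi*i.
(-3/4)*log(1 - n/(4)): each positive loop around 4 adds 2*pi*i to the log, so winding +1 contributes (-3/4)*(1)*2*pi*i = -(3/2)*pi*i.
Summing the contributions at n = 6/5 gives -(11/10)*pi*i.


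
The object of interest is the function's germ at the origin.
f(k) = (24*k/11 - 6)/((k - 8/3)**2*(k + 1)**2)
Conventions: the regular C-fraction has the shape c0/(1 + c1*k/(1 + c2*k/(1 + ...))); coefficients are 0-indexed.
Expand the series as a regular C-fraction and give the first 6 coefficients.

The regular C-fraction coefficients are [-27/32, 71/44, -1761/12496, 1226049/666832, -34174288/21808811, -145233192/1117673699].

Taylor coefficients (expand at 0): a_0 = -27/32, a_1 = 1917/1408, a_2 = -45171/22528, a_3 = 117153/45056, a_4 = -4633821/1441792, a_5 = 22033431/5767168.
c0 = a_0 = -27/32. Peel one level at a time: if S = 1 + c*k/S' with S'(0) = 1, then c is the k-coefficient of S and S' = c*k/(S - 1).
S_1 = c0/f = 1 + (71/44)*k + (1761/7744)*k^2 + ...; c1 = 71/44.
S_2 = c1*k/(S_1 - 1) = 1 + (-1761/12496)*k + (334377/1290496)*k^2 + ...; c2 = -1761/12496.
S_3 = c2*k/(S_2 - 1) = 1 + (1226049/666832)*k + (992739/344569)*k^2 + ...; c3 = 1226049/666832.
S_4 = c3*k/(S_3 - 1) = 1 + (-34174288/21808811)*k + (-281064576/1380345409)*k^2 + ...; c4 = -34174288/21808811.
S_5 = c4*k/(S_4 - 1) = 1 + (-145233192/1117673699)*k + ...; c5 = -145233192/1117673699.


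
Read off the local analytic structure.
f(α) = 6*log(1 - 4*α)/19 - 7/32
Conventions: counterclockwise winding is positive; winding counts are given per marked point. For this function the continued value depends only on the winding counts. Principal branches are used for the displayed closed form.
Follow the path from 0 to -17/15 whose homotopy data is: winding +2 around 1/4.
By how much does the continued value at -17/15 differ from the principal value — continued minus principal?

Continued minus principal equals (24/19)*pi*i.

The rational part is single-valued and drops out of the difference; each branch term changes only by its own monodromy.
(6/19)*log(1 - α/(1/4)): each positive loop around 1/4 adds 2*pi*i to the log, so winding +2 contributes (6/19)*(2)*2*pi*i = (24/19)*pi*i.
Summing the contributions at α = -17/15 gives (24/19)*pi*i.


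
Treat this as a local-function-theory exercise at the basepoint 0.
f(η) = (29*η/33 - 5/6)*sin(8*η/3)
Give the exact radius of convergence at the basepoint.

The factor sin(8*η/3) is entire and contributes no finite singular point.
The polynomial part has no poles.
No finite singular points: the Taylor series at 0 converges everywhere.

The radius of convergence is infinite.


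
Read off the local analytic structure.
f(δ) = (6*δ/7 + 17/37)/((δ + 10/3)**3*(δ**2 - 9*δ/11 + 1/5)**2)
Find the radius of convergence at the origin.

The radius of convergence is (1/5)*sqrt(5).

Denominator factor (δ + 10/3)^3: pole of order 3 at -10/3, modulus 10/3.
Denominator factor (δ**2 - 9*δ/11 + 1/5)^2: discriminant -79/605, complex-conjugate roots (9/22) + ((1/110)*sqrt(395))*i and (9/22) - ((1/110)*sqrt(395))*i; poles of order 2, moduli (1/5)*sqrt(5) and (1/5)*sqrt(5).
The radius of convergence is the smallest modulus among the singular points: (1/5)*sqrt(5).


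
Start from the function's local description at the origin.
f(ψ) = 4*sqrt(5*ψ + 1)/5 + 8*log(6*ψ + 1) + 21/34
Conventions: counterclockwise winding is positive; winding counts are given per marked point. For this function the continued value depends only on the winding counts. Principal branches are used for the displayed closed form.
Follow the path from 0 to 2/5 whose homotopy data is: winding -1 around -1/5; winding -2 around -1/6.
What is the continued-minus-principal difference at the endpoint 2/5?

Continued minus principal equals (-(8/5)*sqrt(3)) - ((32)*pi)*i.

The rational part is single-valued and drops out of the difference; each branch term changes only by its own monodromy.
(4/5)*sqrt(1 - ψ/(-1/5)): winding -1 is odd, the square root flips sign, contributing -2*(4/5)*sqrt(1 - (2/5)/(-1/5)) = -2*(4/5)*sqrt(3) = -(8/5)*sqrt(3).
(8)*log(1 - ψ/(-1/6)): each positive loop around -1/6 adds 2*pi*i to the log, so winding -2 contributes (8)*(-2)*2*pi*i = -(32)*pi*i.
Summing the contributions at ψ = 2/5 gives (-(8/5)*sqrt(3)) - ((32)*pi)*i.


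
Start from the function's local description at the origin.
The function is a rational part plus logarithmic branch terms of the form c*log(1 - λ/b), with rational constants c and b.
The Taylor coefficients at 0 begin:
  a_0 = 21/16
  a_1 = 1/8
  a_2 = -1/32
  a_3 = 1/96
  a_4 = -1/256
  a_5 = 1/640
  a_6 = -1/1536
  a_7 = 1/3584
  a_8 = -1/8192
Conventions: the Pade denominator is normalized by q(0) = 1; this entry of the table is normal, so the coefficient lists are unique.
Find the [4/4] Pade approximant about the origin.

Taylor coefficients needed (read off): a_0 = 21/16, a_1 = 1/8, a_2 = -1/32, a_3 = 1/96, a_4 = -1/256, a_5 = 1/640, a_6 = -1/1536, a_7 = 1/3584, a_8 = -1/8192.
Write the denominator as Q(λ) = 1 + q1*λ + q2*λ^2 + q3*λ^3 + q4*λ^4. Requiring Q*f - P = O(λ^9) with deg P <= 4 kills the coefficients of λ^5..λ^8 in Q*f:
  λ^5: a_5 + q1*a_4 + q2*a_3 + q3*a_2 + q4*a_1 = 0, i.e. 1/640 + (-1/256)*q1 + (1/96)*q2 + (-1/32)*q3 + (1/8)*q4 = 0.
  λ^6: a_6 + q1*a_5 + q2*a_4 + q3*a_3 + q4*a_2 = 0, i.e. -1/1536 + (1/640)*q1 + (-1/256)*q2 + (1/96)*q3 + (-1/32)*q4 = 0.
  λ^7: a_7 + q1*a_6 + q2*a_5 + q3*a_4 + q4*a_3 = 0, i.e. 1/3584 + (-1/1536)*q1 + (1/640)*q2 + (-1/256)*q3 + (1/96)*q4 = 0.
  λ^8: a_8 + q1*a_7 + q2*a_6 + q3*a_5 + q4*a_4 = 0, i.e. -1/8192 + (1/3584)*q1 + (-1/1536)*q2 + (1/640)*q3 + (-1/256)*q4 = 0.
Solving this linear system: q1 = 1, q2 = 9/28, q3 = 1/28, q4 = 1/1120.
The numerator is Q*f truncated at degree 4: P0 = a_0 = 21/16; P1 = a_1 + q1*a_0 = 23/16; P2 = a_2 + q1*a_1 + q2*a_0 = 33/64; P3 = a_3 + q1*a_2 + q2*a_1 + q3*a_0 = 89/1344; P4 = a_4 + q1*a_3 + q2*a_2 + q3*a_1 + q4*a_0 = 113/53760.

The Pade approximant has numerator coefficients [21/16, 23/16, 33/64, 89/1344, 113/53760]; denominator coefficients [1, 1, 9/28, 1/28, 1/1120].


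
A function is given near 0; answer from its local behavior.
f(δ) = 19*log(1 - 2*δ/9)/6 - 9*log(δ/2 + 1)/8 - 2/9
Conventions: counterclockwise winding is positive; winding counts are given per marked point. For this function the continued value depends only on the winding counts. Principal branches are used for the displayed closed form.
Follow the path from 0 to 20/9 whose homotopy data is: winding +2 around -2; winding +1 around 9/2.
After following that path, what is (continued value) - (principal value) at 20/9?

Continued minus principal equals (11/6)*pi*i.

The rational part is single-valued and drops out of the difference; each branch term changes only by its own monodromy.
(-9/8)*log(1 - δ/(-2)): each positive loop around -2 adds 2*pi*i to the log, so winding +2 contributes (-9/8)*(2)*2*pi*i = -(9/2)*pi*i.
(19/6)*log(1 - δ/(9/2)): each positive loop around 9/2 adds 2*pi*i to the log, so winding +1 contributes (19/6)*(1)*2*pi*i = (19/3)*pi*i.
Summing the contributions at δ = 20/9 gives (11/6)*pi*i.


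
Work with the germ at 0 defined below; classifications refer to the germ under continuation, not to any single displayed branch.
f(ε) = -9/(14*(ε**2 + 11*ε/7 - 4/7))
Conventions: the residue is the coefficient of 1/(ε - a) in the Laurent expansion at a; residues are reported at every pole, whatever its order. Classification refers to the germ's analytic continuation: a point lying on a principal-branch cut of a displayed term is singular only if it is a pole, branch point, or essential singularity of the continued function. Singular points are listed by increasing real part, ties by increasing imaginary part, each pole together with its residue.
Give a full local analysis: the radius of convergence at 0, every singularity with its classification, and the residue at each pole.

Denominator factor (ε**2 + 11*ε/7 - 4/7): discriminant 233/49, real irrational roots -11/14 + (1/14)*sqrt(233) and -11/14 - (1/14)*sqrt(233); poles of order 1, moduli -11/14 + (1/14)*sqrt(233) and 11/14 + (1/14)*sqrt(233).
The radius of convergence is the smallest modulus among the singular points: -11/14 + (1/14)*sqrt(233).
The factor ε**2 + 11*ε/7 - 4/7 splits as (ε - a)(ε - a') with a = -11/14 - (1/14)*sqrt(233), a' = -11/14 + (1/14)*sqrt(233). At the order-1 pole a set g(ε) = (ε - a)*f(ε) = [-9/14] / (ε - a').
Simple pole: residue = g(a) at a = -11/14 - (1/14)*sqrt(233), which is (9/466)*sqrt(233).
The factor ε**2 + 11*ε/7 - 4/7 splits as (ε - a)(ε - a') with a = -11/14 + (1/14)*sqrt(233), a' = -11/14 - (1/14)*sqrt(233). At the order-1 pole a set g(ε) = (ε - a)*f(ε) = [-9/14] / (ε - a').
Simple pole: residue = g(a) at a = -11/14 + (1/14)*sqrt(233), which is -(9/466)*sqrt(233).
List the singular points by increasing real part (a conjugate pair: the negative imaginary part first).

Radius of convergence at 0: -11/14 + (1/14)*sqrt(233).
At -11/14 - (1/14)*sqrt(233): a pole of order 1; residue (9/466)*sqrt(233).
At -11/14 + (1/14)*sqrt(233): a pole of order 1; residue -(9/466)*sqrt(233).


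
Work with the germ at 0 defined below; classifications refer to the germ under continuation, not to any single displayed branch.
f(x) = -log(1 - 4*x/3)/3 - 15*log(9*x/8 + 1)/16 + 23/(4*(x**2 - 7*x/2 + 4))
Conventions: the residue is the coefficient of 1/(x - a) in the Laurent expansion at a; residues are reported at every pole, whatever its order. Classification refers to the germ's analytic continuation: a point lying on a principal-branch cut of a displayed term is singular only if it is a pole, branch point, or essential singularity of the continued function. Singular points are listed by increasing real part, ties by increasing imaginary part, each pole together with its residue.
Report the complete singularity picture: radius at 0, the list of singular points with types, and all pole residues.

Denominator factor (x**2 - 7*x/2 + 4): discriminant -15/4, complex-conjugate roots (7/4) + ((1/4)*sqrt(15))*i and (7/4) - ((1/4)*sqrt(15))*i; poles of order 1, moduli 2 and 2.
Branch term (-15/16)*log(1 - x/(-8/9)): its argument vanishes at x = -8/9, a logarithmic branch point, modulus 8/9.
Branch term (-1/3)*log(1 - x/(3/4)): its argument vanishes at x = 3/4, a logarithmic branch point, modulus 3/4.
The radius of convergence is the smallest modulus among the singular points: 3/4.
The branch terms are analytic at (7/4) - ((1/4)*sqrt(15))*i and contribute nothing to the residue; only the rational part matters.
The factor x**2 - 7*x/2 + 4 splits as (x - a)(x - a') with a = (7/4) - ((1/4)*sqrt(15))*i, a' = (7/4) + ((1/4)*sqrt(15))*i. At the order-1 pole a set g(x) = (x - a)*(rational part) = [23/4] / (x - a').
Simple pole: residue = g(a) at a = (7/4) - ((1/4)*sqrt(15))*i, which is ((23/30)*sqrt(15))*i.
The branch terms are analytic at (7/4) + ((1/4)*sqrt(15))*i and contribute nothing to the residue; only the rational part matters.
The factor x**2 - 7*x/2 + 4 splits as (x - a)(x - a') with a = (7/4) + ((1/4)*sqrt(15))*i, a' = (7/4) - ((1/4)*sqrt(15))*i. At the order-1 pole a set g(x) = (x - a)*(rational part) = [23/4] / (x - a').
Simple pole: residue = g(a) at a = (7/4) + ((1/4)*sqrt(15))*i, which is -((23/30)*sqrt(15))*i.
List the singular points by increasing real part (a conjugate pair: the negative imaginary part first).

Radius of convergence at 0: 3/4.
At -8/9: a logarithmic branch point.
At 3/4: a logarithmic branch point.
At (7/4) - ((1/4)*sqrt(15))*i: a pole of order 1; residue ((23/30)*sqrt(15))*i.
At (7/4) + ((1/4)*sqrt(15))*i: a pole of order 1; residue -((23/30)*sqrt(15))*i.


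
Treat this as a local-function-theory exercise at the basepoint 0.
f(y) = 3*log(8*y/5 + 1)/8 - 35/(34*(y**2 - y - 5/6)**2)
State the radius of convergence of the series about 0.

The radius of convergence is -1/2 + (1/6)*sqrt(39).

Denominator factor (y**2 - y - 5/6)^2: discriminant 13/3, real irrational roots 1/2 + (1/6)*sqrt(39) and 1/2 - (1/6)*sqrt(39); poles of order 2, moduli 1/2 + (1/6)*sqrt(39) and -1/2 + (1/6)*sqrt(39).
Branch term (3/8)*log(1 - y/(-5/8)): its argument vanishes at y = -5/8, a logarithmic branch point, modulus 5/8.
The radius of convergence is the smallest modulus among the singular points: -1/2 + (1/6)*sqrt(39).


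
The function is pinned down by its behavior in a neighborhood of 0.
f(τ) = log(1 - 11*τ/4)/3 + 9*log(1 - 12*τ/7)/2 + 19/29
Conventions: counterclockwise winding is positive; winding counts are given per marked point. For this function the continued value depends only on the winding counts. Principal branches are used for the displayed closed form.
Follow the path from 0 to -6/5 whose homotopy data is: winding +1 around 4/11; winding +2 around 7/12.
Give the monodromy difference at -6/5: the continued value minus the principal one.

Continued minus principal equals (56/3)*pi*i.

The rational part is single-valued and drops out of the difference; each branch term changes only by its own monodromy.
(1/3)*log(1 - τ/(4/11)): each positive loop around 4/11 adds 2*pi*i to the log, so winding +1 contributes (1/3)*(1)*2*pi*i = (2/3)*pi*i.
(9/2)*log(1 - τ/(7/12)): each positive loop around 7/12 adds 2*pi*i to the log, so winding +2 contributes (9/2)*(2)*2*pi*i = (18)*pi*i.
Summing the contributions at τ = -6/5 gives (56/3)*pi*i.


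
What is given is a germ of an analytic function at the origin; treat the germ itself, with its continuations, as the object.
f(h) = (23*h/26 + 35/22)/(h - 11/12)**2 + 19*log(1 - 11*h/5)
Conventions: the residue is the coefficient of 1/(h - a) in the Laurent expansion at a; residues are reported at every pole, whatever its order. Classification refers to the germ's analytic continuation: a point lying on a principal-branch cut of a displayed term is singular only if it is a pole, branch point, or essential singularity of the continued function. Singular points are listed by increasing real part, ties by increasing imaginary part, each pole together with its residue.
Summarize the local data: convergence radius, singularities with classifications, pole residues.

Radius of convergence at 0: 5/11.
At 5/11: a logarithmic branch point.
At 11/12: a pole of order 2; residue 23/26.

Denominator factor (h - 11/12)^2: pole of order 2 at 11/12, modulus 11/12.
Branch term (19)*log(1 - h/(5/11)): its argument vanishes at h = 5/11, a logarithmic branch point, modulus 5/11.
The radius of convergence is the smallest modulus among the singular points: 5/11.
The branch term is analytic at 11/12 and contributes nothing to the residue; only the rational part matters.
At the order-2 pole 11/12 set g(h) = (h - (11/12))^2*(rational part) = 23*h/26 + 35/22.
Order-2 pole: residue = g'(a); g'(11/12) = 23/26, so the residue is 23/26.
List the singular points by increasing real part (a conjugate pair: the negative imaginary part first).


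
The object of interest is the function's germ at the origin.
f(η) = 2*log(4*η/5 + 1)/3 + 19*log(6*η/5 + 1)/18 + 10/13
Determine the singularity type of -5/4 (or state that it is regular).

The point is a logarithmic branch point.

The term (2/3)*log(1 - η/(-5/4)) has argument 1 - -5/4/(-5/4) = 0 at -5/4: a logarithmic (infinitely-sheeted) branch point; the remaining terms are analytic or single-valued there.


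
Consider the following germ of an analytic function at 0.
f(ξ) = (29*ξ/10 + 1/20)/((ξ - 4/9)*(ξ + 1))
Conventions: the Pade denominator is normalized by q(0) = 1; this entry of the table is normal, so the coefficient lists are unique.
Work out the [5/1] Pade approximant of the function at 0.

The Pade approximant has numerator coefficients [-9/80, -190436031/29670320, 35977203/5934064, -203623551/29670320, 30042819/5934064, -270385371/29670320]; denominator coefficients [1, -3260087/1483516].

Taylor coefficients needed (expand at 0): a_0 = -9/80, a_1 = -2133/320, a_2 = -10989/1280, a_3 = -131733/5120, a_4 = -1054269/20480, a_5 = -10013733/81920, a_6 = -88022349/327680.
Write the denominator as Q(ξ) = 1 + q1*ξ. Requiring Q*f - P = O(ξ^7) with deg P <= 5 kills the coefficients of ξ^6..ξ^6 in Q*f:
  ξ^6: a_6 + q1*a_5 = 0, i.e. -88022349/327680 + (-10013733/81920)*q1 = 0.
Solving this linear system: q1 = -3260087/1483516.
The numerator is Q*f truncated at degree 5: P0 = a_0 = -9/80; P1 = a_1 + q1*a_0 = -190436031/29670320; P2 = a_2 + q1*a_1 = 35977203/5934064; P3 = a_3 + q1*a_2 = -203623551/29670320; P4 = a_4 + q1*a_3 = 30042819/5934064; P5 = a_5 + q1*a_4 = -270385371/29670320.


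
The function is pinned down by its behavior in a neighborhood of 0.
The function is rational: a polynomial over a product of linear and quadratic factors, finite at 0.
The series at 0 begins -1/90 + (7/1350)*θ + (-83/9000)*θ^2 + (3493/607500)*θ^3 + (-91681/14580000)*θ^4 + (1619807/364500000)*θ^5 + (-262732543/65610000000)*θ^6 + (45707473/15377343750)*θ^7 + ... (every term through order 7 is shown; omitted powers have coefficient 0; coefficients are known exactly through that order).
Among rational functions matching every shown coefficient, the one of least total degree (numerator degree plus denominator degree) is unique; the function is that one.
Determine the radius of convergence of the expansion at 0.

No rational of total degree below 4 reproduces all 8 coefficients; solving the [0/4] Pade equations on them gives f(θ) = -1/(10*(θ**2 - 7*θ/10 - 3)**2), whose expansion matches every shown term.
Denominator factor (θ**2 - 7*θ/10 - 3)^2: discriminant 1249/100, real irrational roots 7/20 + (1/20)*sqrt(1249) and 7/20 - (1/20)*sqrt(1249); poles of order 2, moduli 7/20 + (1/20)*sqrt(1249) and -7/20 + (1/20)*sqrt(1249).
The radius of convergence is the smallest modulus among the singular points: -7/20 + (1/20)*sqrt(1249).

The radius of convergence is -7/20 + (1/20)*sqrt(1249).


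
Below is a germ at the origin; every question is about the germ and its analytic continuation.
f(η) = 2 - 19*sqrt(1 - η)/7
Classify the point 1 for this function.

The term (-19/7)*sqrt(1 - η/(1)) has argument 1 - 1/(1) = 0 at 1: a square-root (algebraic, two-sheeted) branch point; the remaining terms are analytic or single-valued there.

The point is an algebraic (square-root) branch point.


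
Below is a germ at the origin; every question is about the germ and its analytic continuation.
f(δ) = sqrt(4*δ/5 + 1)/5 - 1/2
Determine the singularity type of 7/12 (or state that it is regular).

The point is a regular point.

There is no denominator, hence no pole anywhere.
Branch term sqrt(1 - δ/(-5/4)): argument at 7/12 is 22/15, nonzero, so 7/12 is not its branch point (a point on a principal cut is still regular for the continued germ).
So the germ continues analytically to 7/12.


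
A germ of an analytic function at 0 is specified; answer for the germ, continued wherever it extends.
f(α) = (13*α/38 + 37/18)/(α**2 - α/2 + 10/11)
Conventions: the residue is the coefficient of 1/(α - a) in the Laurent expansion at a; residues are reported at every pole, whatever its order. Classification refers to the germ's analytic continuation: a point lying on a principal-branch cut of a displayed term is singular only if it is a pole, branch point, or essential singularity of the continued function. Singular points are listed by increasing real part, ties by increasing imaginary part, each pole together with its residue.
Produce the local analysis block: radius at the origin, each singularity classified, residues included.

Denominator factor (α**2 - α/2 + 10/11): discriminant -149/44, complex-conjugate roots (1/4) + ((1/44)*sqrt(1639))*i and (1/4) - ((1/44)*sqrt(1639))*i; poles of order 1, moduli (1/11)*sqrt(110) and (1/11)*sqrt(110).
The radius of convergence is the smallest modulus among the singular points: (1/11)*sqrt(110).
The factor α**2 - α/2 + 10/11 splits as (α - a)(α - a') with a = (1/4) - ((1/44)*sqrt(1639))*i, a' = (1/4) + ((1/44)*sqrt(1639))*i. At the order-1 pole a set g(α) = (α - a)*f(α) = [13*α/38 + 37/18] / (α - a').
Simple pole: residue = g(a) at a = (1/4) - ((1/44)*sqrt(1639))*i, which is (13/76) + ((2929/101916)*sqrt(1639))*i.
The factor α**2 - α/2 + 10/11 splits as (α - a)(α - a') with a = (1/4) + ((1/44)*sqrt(1639))*i, a' = (1/4) - ((1/44)*sqrt(1639))*i. At the order-1 pole a set g(α) = (α - a)*f(α) = [13*α/38 + 37/18] / (α - a').
Simple pole: residue = g(a) at a = (1/4) + ((1/44)*sqrt(1639))*i, which is (13/76) - ((2929/101916)*sqrt(1639))*i.
List the singular points by increasing real part (a conjugate pair: the negative imaginary part first).

Radius of convergence at 0: (1/11)*sqrt(110).
At (1/4) - ((1/44)*sqrt(1639))*i: a pole of order 1; residue (13/76) + ((2929/101916)*sqrt(1639))*i.
At (1/4) + ((1/44)*sqrt(1639))*i: a pole of order 1; residue (13/76) - ((2929/101916)*sqrt(1639))*i.


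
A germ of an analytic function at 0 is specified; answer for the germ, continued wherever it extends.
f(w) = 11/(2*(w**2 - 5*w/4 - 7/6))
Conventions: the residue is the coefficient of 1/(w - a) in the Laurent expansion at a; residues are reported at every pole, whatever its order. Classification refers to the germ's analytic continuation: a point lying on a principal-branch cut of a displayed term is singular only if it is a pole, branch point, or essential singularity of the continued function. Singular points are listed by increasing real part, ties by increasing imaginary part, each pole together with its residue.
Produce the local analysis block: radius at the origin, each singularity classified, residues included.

Radius of convergence at 0: -5/8 + (1/24)*sqrt(897).
At 5/8 - (1/24)*sqrt(897): a pole of order 1; residue -(22/299)*sqrt(897).
At 5/8 + (1/24)*sqrt(897): a pole of order 1; residue (22/299)*sqrt(897).

Denominator factor (w**2 - 5*w/4 - 7/6): discriminant 299/48, real irrational roots 5/8 + (1/24)*sqrt(897) and 5/8 - (1/24)*sqrt(897); poles of order 1, moduli 5/8 + (1/24)*sqrt(897) and -5/8 + (1/24)*sqrt(897).
The radius of convergence is the smallest modulus among the singular points: -5/8 + (1/24)*sqrt(897).
The factor w**2 - 5*w/4 - 7/6 splits as (w - a)(w - a') with a = 5/8 - (1/24)*sqrt(897), a' = 5/8 + (1/24)*sqrt(897). At the order-1 pole a set g(w) = (w - a)*f(w) = [11/2] / (w - a').
Simple pole: residue = g(a) at a = 5/8 - (1/24)*sqrt(897), which is -(22/299)*sqrt(897).
The factor w**2 - 5*w/4 - 7/6 splits as (w - a)(w - a') with a = 5/8 + (1/24)*sqrt(897), a' = 5/8 - (1/24)*sqrt(897). At the order-1 pole a set g(w) = (w - a)*f(w) = [11/2] / (w - a').
Simple pole: residue = g(a) at a = 5/8 + (1/24)*sqrt(897), which is (22/299)*sqrt(897).
List the singular points by increasing real part (a conjugate pair: the negative imaginary part first).


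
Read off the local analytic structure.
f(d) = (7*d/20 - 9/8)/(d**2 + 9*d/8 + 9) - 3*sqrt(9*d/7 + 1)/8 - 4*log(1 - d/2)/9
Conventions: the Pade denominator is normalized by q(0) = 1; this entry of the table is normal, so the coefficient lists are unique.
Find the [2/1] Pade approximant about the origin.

The Pade approximant has numerator coefficients [-1/2, -45912521/455578560, 60212713529/401820289920]; denominator coefficients [1, 21756205/79726248].

Taylor coefficients needed (expand at 0): a_0 = -1/2, a_1 = 719/20160, a_2 = 52729/376320, a_3 = -4351241/113799168.
Write the denominator as Q(d) = 1 + q1*d. Requiring Q*f - P = O(d^4) with deg P <= 2 kills the coefficients of d^3..d^3 in Q*f:
  d^3: a_3 + q1*a_2 = 0, i.e. -4351241/113799168 + (52729/376320)*q1 = 0.
Solving this linear system: q1 = 21756205/79726248.
The numerator is Q*f truncated at degree 2: P0 = a_0 = -1/2; P1 = a_1 + q1*a_0 = -45912521/455578560; P2 = a_2 + q1*a_1 = 60212713529/401820289920.


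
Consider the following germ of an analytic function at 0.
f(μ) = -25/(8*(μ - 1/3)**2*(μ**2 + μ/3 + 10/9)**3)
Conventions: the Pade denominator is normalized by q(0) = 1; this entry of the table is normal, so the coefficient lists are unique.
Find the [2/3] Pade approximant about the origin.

Taylor coefficients needed (expand at 0): a_0 = -6561/320, a_1 = -334611/3200, a_2 = -1594323/4000, a_3 = -48361131/32000, a_4 = -3540991383/640000, a_5 = -623187379917/32000000.
Write the denominator as Q(μ) = 1 + q1*μ + q2*μ^2 + q3*μ^3. Requiring Q*f - P = O(μ^6) with deg P <= 2 kills the coefficients of μ^3..μ^5 in Q*f:
  μ^3: a_3 + q1*a_2 + q2*a_1 + q3*a_0 = 0, i.e. -48361131/32000 + (-1594323/4000)*q1 + (-334611/3200)*q2 + (-6561/320)*q3 = 0.
  μ^4: a_4 + q1*a_3 + q2*a_2 + q3*a_1 = 0, i.e. -3540991383/640000 + (-48361131/32000)*q1 + (-1594323/4000)*q2 + (-334611/3200)*q3 = 0.
  μ^5: a_5 + q1*a_4 + q2*a_3 + q3*a_2 = 0, i.e. -623187379917/32000000 + (-3540991383/640000)*q1 + (-48361131/32000)*q2 + (-1594323/4000)*q3 = 0.
Solving this linear system: q1 = -2176983/288430, q2 = 37710441/2884300, q3 = 182804931/28843000.
The numerator is Q*f truncated at degree 2: P0 = a_0 = -6561/320; P1 = a_1 + q1*a_0 = 463200039/9229760; P2 = a_2 + q1*a_1 + q2*a_0 = 1131437889/9229760.

The Pade approximant has numerator coefficients [-6561/320, 463200039/9229760, 1131437889/9229760]; denominator coefficients [1, -2176983/288430, 37710441/2884300, 182804931/28843000].


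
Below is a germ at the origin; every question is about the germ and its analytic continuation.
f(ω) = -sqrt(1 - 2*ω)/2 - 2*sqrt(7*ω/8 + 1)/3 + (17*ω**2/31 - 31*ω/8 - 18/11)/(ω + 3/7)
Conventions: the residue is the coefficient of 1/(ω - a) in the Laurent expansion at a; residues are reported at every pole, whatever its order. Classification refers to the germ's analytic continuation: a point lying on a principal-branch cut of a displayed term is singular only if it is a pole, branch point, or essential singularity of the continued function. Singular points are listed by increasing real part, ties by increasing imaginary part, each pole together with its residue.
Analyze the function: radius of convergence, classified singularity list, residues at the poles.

Denominator factor (ω + 3/7): pole of order 1 at -3/7, modulus 3/7.
Branch term (-1/2)*sqrt(1 - ω/(1/2)): its argument vanishes at ω = 1/2, a square-root branch point, modulus 1/2.
Branch term (-2/3)*sqrt(1 - ω/(-8/7)): its argument vanishes at ω = -8/7, a square-root branch point, modulus 8/7.
The radius of convergence is the smallest modulus among the singular points: 3/7.
The branch terms are analytic at -3/7 and contribute nothing to the residue; only the rational part matters.
At the order-1 pole -3/7 set g(ω) = (ω - (-3/7))*(rational part) = 17*ω**2/31 - 31*ω/8 - 18/11.
Simple pole: residue = g(a) at a = -3/7, which is 16719/133672.
List the singular points by increasing real part (a conjugate pair: the negative imaginary part first).

Radius of convergence at 0: 3/7.
At -8/7: an algebraic (square-root) branch point.
At -3/7: a pole of order 1; residue 16719/133672.
At 1/2: an algebraic (square-root) branch point.
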